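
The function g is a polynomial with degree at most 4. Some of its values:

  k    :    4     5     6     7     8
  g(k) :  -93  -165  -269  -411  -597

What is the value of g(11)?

First differences: -72, -104, -142, -186. Second differences: -32, -38, -44. Third differences: -6, -6.
Level-3 differences are constant, so g has degree 3.
Fitting a degree-3 polynomial gives g(k) = -k³ - k² - 2k - 5.
Then g(11) = -1479.

-1479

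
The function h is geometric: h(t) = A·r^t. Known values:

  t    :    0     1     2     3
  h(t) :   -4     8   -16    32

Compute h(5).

128

Consecutive ratio: 8/(-4) = -2, and -16/8 = -2, so r = -2.
Then A·(-2)^0 = -4 gives A = -4, and h(t) = -4·(-2)^t.
h(5) = -4·(-2)^5 = 128.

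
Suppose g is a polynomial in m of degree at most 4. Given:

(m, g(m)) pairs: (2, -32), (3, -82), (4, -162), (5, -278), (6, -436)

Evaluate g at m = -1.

First differences: -50, -80, -116, -158. Second differences: -30, -36, -42. Third differences: -6, -6.
Level-3 differences are constant, so g has degree 3.
Fitting a degree-3 polynomial gives g(m) = -m³ - 6m² - m + 2.
Then g(-1) = -2.

-2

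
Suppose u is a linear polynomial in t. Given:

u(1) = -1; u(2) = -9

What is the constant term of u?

Write u(t) = at + b; the 2 given values yield a linear system in the 2 coefficients.
Solving, u(t) = -8t + 7.
The constant term is u(0) = 7.

7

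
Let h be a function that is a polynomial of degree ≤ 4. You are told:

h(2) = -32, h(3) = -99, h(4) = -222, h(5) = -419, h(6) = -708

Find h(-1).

First differences: -67, -123, -197, -289. Second differences: -56, -74, -92. Third differences: -18, -18.
Level-3 differences are constant, so h has degree 3.
Fitting a degree-3 polynomial gives h(x) = -3x³ - x² - 5x + 6.
Then h(-1) = 13.

13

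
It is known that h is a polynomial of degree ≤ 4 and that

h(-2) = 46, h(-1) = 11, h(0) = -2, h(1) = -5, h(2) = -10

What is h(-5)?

Write h(t) = at^4 + bt³ + ct² + dt + e; the 5 given values yield a linear system in the 5 coefficients.
Solving, the leading coefficient vanishes, and h(t) = -2t³ + 5t² - 6t - 2.
Then h(-5) = 403.

403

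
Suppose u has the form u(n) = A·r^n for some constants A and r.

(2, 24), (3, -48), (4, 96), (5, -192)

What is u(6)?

Consecutive ratio: -48/24 = -2, and 96/(-48) = -2, so r = -2.
Then A·(-2)^2 = 24 gives A = 6, and u(n) = 6·(-2)^n.
u(6) = 6·(-2)^6 = 384.

384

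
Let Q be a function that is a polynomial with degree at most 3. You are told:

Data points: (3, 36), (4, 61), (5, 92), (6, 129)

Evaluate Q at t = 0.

-3

First differences: 25, 31, 37. Second differences: 6, 6.
Level-2 differences are constant, so Q has degree 2.
Fitting a degree-2 polynomial gives Q(t) = 3t² + 4t - 3.
Then Q(0) = -3.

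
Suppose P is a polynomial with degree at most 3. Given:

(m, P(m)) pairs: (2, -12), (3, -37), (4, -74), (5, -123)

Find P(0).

2

Write P(m) = am³ + bm² + cm + d; the 4 given values yield a linear system in the 4 coefficients.
Solving, the leading coefficient vanishes, and P(m) = -6m² + 5m + 2.
Then P(0) = 2.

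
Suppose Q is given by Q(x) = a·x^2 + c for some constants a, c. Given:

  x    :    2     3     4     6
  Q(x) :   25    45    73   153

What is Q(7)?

205

From Q(2) = 25 and Q(3) = 45: 4a + c = 25 and 9a + c = 45.
Subtracting: 5a = 20, so a = 4; then c = 25 − 4·4 = 9.
So Q(x) = 4x² + 9, and Q(7) = 205.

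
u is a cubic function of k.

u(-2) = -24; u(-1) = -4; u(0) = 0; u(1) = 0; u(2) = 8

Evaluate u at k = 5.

Write u(k) = ak³ + bk² + ck + d; the 5 given values yield a linear system in the 4 coefficients.
Solving, u(k) = 2k³ - 2k².
Then u(5) = 200.

200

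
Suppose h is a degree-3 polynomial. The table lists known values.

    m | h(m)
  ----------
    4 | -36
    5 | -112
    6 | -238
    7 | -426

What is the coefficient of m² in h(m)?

Write h(m) = am³ + bm² + cm + d; the 4 given values yield a linear system in the 4 coefficients.
Solving, h(m) = -2m³ + 5m² + m + 8.
The coefficient of m² is 5.

5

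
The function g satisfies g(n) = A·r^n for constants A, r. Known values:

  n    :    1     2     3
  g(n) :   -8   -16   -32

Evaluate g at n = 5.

Consecutive ratio: -16/(-8) = 2, and -32/(-16) = 2, so r = 2.
Then A·2^1 = -8 gives A = -4, and g(n) = -4·2^n.
g(5) = -4·2^5 = -128.

-128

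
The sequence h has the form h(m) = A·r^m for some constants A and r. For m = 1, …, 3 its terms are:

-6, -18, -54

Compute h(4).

-162

Consecutive ratio: -18/(-6) = 3, and -54/(-18) = 3, so r = 3.
Then A·3^1 = -6 gives A = -2, and h(m) = -2·3^m.
h(4) = -2·3^4 = -162.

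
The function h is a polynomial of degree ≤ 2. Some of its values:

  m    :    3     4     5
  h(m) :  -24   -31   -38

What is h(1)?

First differences: -7, -7.
Level-1 differences are constant, so h has degree 1.
Fitting a degree-1 polynomial gives h(m) = -7m - 3.
Then h(1) = -10.

-10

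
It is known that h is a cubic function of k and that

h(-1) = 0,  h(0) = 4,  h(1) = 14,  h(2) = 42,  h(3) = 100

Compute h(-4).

First differences: 4, 10, 28, 58. Second differences: 6, 18, 30. Third differences: 12, 12.
Level-3 differences are constant, so h has degree 3.
Fitting a degree-3 polynomial gives h(k) = 2k³ + 3k² + 5k + 4.
Then h(-4) = -96.

-96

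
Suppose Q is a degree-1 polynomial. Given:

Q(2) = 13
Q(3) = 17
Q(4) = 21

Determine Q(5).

First differences: 4, 4.
Level-1 differences are constant, so Q has degree 1.
Extending the table by one column gives the next first difference 4, so Q(5) = 21 + 4 = 25.

25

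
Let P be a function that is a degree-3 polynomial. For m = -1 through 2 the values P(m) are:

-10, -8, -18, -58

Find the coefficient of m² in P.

-6

Write P(m) = am³ + bm² + cm + d; the 4 given values yield a linear system in the 4 coefficients.
Solving, P(m) = -3m³ - 6m² - m - 8.
The coefficient of m² is -6.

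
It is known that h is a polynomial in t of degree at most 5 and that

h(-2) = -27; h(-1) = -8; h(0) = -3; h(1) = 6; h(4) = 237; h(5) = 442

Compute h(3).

108

Write h(t) = at^5 + bt^4 + ct³ + dt² + et + p; the 6 given values yield a linear system in the 6 coefficients.
Solving, the top 2 coefficients vanish, and h(t) = 3t³ + 2t² + 4t - 3.
Then h(3) = 108.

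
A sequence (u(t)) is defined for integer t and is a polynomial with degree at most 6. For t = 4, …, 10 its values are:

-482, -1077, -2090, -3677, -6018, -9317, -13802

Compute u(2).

Write u(t) = at^6 + bt^5 + ct^4 + dt³ + et² + pt + q; the 7 given values yield a linear system in the 7 coefficients.
Solving, the top 2 coefficients vanish, and u(t) = -t^4 - 4t³ + 2t² - 2.
Then u(2) = -42.

-42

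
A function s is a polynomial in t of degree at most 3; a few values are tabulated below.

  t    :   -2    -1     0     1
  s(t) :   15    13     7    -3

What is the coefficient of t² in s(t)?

First differences: -2, -6, -10. Second differences: -4, -4.
Level-2 differences are constant, so s has degree 2.
Fitting a degree-2 polynomial gives s(t) = -2t² - 8t + 7.
The coefficient of t² is -2.

-2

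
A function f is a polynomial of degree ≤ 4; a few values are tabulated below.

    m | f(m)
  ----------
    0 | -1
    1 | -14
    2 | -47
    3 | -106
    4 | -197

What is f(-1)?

-2

Write f(m) = am^4 + bm³ + cm² + dm + e; the 5 given values yield a linear system in the 5 coefficients.
Solving, the leading coefficient vanishes, and f(m) = -m³ - 7m² - 5m - 1.
Then f(-1) = -2.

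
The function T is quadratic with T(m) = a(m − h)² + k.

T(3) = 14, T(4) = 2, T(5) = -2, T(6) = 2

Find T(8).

34

First differences -12, -4, 4; second difference 8 = 2a, so a = 4.
Expanding, the m-coefficient is −2ah = -8h; matching it to the data gives h = 5, and then k = -2.
So T(m) = 4(m − 5)² − 2.
T(8) = 4·3² − 2 = 34.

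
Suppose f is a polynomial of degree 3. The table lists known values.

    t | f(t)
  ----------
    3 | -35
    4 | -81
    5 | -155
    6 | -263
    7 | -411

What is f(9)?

-851

First differences: -46, -74, -108, -148. Second differences: -28, -34, -40. Third differences: -6, -6.
Level-3 differences are constant, so f has degree 3.
Fitting a degree-3 polynomial gives f(t) = -t³ - 2t² + 5t - 5.
Then f(9) = -851.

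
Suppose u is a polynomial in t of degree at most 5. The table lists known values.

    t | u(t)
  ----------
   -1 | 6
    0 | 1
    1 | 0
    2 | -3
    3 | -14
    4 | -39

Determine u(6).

-155

First differences: -5, -1, -3, -11, -25. Second differences: 4, -2, -8, -14. Third differences: -6, -6, -6.
Level-3 differences are constant, so u has degree 3.
Fitting a degree-3 polynomial gives u(t) = -t³ + 2t² - 2t + 1.
Then u(6) = -155.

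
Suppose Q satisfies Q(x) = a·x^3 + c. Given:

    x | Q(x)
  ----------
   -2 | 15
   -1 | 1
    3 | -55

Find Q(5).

-251

From Q(-2) = 15 and Q(-1) = 1: -8a + c = 15 and -1a + c = 1.
Subtracting: 7a = -14, so a = -2; then c = 15 − (-2)·(-8) = -1.
So Q(x) = -2x³ − 1, and Q(5) = -251.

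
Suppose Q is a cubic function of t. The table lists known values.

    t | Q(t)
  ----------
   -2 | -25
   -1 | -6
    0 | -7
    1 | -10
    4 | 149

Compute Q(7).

Write Q(t) = at³ + bt² + ct + d; the 5 given values yield a linear system in the 4 coefficients.
Solving, Q(t) = 3t³ - t² - 5t - 7.
Then Q(7) = 938.

938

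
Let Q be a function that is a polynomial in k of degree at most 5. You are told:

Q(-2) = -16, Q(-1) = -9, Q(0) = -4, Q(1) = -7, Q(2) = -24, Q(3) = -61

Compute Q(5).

-219

First differences: 7, 5, -3, -17, -37. Second differences: -2, -8, -14, -20. Third differences: -6, -6, -6.
Level-3 differences are constant, so Q has degree 3.
Fitting a degree-3 polynomial gives Q(k) = -k³ - 4k² + 2k - 4.
Then Q(5) = -219.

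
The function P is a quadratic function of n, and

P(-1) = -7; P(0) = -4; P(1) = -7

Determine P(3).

Write P(n) = an² + bn + c; the 3 given values yield a linear system in the 3 coefficients.
Solving, P(n) = -3n² - 4.
Then P(3) = -31.

-31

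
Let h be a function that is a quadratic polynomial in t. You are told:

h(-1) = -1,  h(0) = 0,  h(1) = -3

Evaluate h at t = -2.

-6

Write h(t) = at² + bt + c; the 3 given values yield a linear system in the 3 coefficients.
Solving, h(t) = -2t² - t.
Then h(-2) = -6.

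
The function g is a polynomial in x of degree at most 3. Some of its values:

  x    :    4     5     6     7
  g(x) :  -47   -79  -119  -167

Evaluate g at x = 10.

First differences: -32, -40, -48. Second differences: -8, -8.
Level-2 differences are constant, so g has degree 2.
Fitting a degree-2 polynomial gives g(x) = -4x² + 4x + 1.
Then g(10) = -359.

-359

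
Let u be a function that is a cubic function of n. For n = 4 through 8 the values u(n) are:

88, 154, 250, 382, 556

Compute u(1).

10

Write u(n) = an³ + bn² + cn + d; the 5 given values yield a linear system in the 4 coefficients.
Solving, u(n) = n³ + 5n + 4.
Then u(1) = 10.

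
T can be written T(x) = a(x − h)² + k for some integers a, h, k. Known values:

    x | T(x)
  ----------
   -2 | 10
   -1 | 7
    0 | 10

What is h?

First differences -3, 3; second difference 6 = 2a, so a = 3.
Expanding, the x-coefficient is −2ah = -6h; matching it to the data gives h = -1, and then k = 7.
So T(x) = 3(x + 1)² + 7.
Hence h = -1.

-1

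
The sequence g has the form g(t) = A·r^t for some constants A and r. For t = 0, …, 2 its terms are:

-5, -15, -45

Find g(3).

-135

Consecutive ratio: -15/(-5) = 3, and -45/(-15) = 3, so r = 3.
Then A·3^0 = -5 gives A = -5, and g(t) = -5·3^t.
g(3) = -5·3^3 = -135.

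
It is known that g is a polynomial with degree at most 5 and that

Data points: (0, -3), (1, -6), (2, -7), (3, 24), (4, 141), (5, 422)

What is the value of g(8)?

Write g(x) = ax^5 + bx^4 + cx³ + dx² + ex + p; the 6 given values yield a linear system in the 6 coefficients.
Solving, the leading coefficient vanishes, and g(x) = x^4 - x³ - 3x² - 3.
Then g(8) = 3389.

3389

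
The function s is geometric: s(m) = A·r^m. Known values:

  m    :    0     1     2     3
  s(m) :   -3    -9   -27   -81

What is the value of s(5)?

-729

Consecutive ratio: -9/(-3) = 3, and -27/(-9) = 3, so r = 3.
Then A·3^0 = -3 gives A = -3, and s(m) = -3·3^m.
s(5) = -3·3^5 = -729.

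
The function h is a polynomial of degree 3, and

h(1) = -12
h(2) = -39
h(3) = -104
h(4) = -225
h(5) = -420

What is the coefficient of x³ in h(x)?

-3

Write h(x) = ax³ + bx² + cx + d; the 5 given values yield a linear system in the 4 coefficients.
Solving, h(x) = -3x³ - x² - 3x - 5.
The coefficient of x³ is -3.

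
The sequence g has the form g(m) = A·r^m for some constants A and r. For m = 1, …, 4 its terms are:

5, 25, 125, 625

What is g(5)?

3125

Consecutive ratio: 25/5 = 5, and 125/25 = 5, so r = 5.
Then A·5^1 = 5 gives A = 1, and g(m) = 1·5^m.
g(5) = 1·5^5 = 3125.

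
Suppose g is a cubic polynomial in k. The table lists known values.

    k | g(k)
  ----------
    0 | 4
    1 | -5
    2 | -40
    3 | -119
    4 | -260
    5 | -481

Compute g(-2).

16

First differences: -9, -35, -79, -141, -221. Second differences: -26, -44, -62, -80. Third differences: -18, -18, -18.
Level-3 differences are constant, so g has degree 3.
Fitting a degree-3 polynomial gives g(k) = -3k³ - 4k² - 2k + 4.
Then g(-2) = 16.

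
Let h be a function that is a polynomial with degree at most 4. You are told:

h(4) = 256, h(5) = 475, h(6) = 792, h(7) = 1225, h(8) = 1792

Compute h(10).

3400

Write h(x) = ax^4 + bx³ + cx² + dx + e; the 5 given values yield a linear system in the 5 coefficients.
Solving, the leading coefficient vanishes, and h(x) = 3x³ + 4x².
Then h(10) = 3400.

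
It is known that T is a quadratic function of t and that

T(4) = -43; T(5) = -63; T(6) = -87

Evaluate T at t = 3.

Write T(t) = at² + bt + c; the 3 given values yield a linear system in the 3 coefficients.
Solving, T(t) = -2t² - 2t - 3.
Then T(3) = -27.

-27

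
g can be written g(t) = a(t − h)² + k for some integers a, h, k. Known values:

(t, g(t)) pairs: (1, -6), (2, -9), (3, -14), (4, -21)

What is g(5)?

First differences -3, -5, -7; second difference -2 = 2a, so a = -1.
Expanding, the t-coefficient is −2ah = 2h; matching it to the data gives h = 0, and then k = -5.
So g(t) = -1(t + 0)² − 5.
g(5) = -1·5² − 5 = -30.

-30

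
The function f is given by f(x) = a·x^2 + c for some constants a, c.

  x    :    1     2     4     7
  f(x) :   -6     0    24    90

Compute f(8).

120

From f(1) = -6 and f(2) = 0: 1a + c = -6 and 4a + c = 0.
Subtracting: 3a = 6, so a = 2; then c = -6 − 2·1 = -8.
So f(x) = 2x² − 8, and f(8) = 120.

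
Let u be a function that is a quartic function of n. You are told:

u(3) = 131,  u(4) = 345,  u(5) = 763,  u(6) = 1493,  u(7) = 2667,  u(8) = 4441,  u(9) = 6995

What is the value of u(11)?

15283

First differences: 214, 418, 730, 1174, 1774, 2554. Second differences: 204, 312, 444, 600, 780. Third differences: 108, 132, 156, 180. Fourth differences: 24, 24, 24.
Level-4 differences are constant, so u has degree 4.
Fitting a degree-4 polynomial gives u(n) = n^4 + 5n² + 4n - 7.
Then u(11) = 15283.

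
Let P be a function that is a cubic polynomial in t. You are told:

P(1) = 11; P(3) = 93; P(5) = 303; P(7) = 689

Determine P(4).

179

Write P(t) = at³ + bt² + ct + d; the 4 given values yield a linear system in the 4 coefficients.
Solving, P(t) = t³ + 7t² + 3.
Then P(4) = 179.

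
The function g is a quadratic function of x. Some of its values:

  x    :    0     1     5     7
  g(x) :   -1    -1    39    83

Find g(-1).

Write g(x) = ax² + bx + c; the 4 given values yield a linear system in the 3 coefficients.
Solving, g(x) = 2x² - 2x - 1.
Then g(-1) = 3.

3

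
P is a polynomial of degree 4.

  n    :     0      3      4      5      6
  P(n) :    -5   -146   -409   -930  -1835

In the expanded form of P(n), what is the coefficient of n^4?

Write P(n) = an^4 + bn³ + cn² + dn + e; the 5 given values yield a linear system in the 5 coefficients.
Solving, P(n) = -n^4 - 3n³ + 4n² - 5n - 5.
The coefficient of n^4 is -1.

-1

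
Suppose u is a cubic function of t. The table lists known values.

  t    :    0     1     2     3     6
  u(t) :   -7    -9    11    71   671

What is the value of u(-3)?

Write u(t) = at³ + bt² + ct + d; the 5 given values yield a linear system in the 4 coefficients.
Solving, u(t) = 3t³ + 2t² - 7t - 7.
Then u(-3) = -49.

-49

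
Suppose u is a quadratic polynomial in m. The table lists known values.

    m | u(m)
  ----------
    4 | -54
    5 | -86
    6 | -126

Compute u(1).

Write u(m) = am² + bm + c; the 3 given values yield a linear system in the 3 coefficients.
Solving, u(m) = -4m² + 4m - 6.
Then u(1) = -6.

-6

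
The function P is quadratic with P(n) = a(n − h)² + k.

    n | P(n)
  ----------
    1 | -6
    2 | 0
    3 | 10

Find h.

First differences 6, 10; second difference 4 = 2a, so a = 2.
Expanding, the n-coefficient is −2ah = -4h; matching it to the data gives h = 0, and then k = -8.
So P(n) = 2(n + 0)² − 8.
Hence h = 0.

0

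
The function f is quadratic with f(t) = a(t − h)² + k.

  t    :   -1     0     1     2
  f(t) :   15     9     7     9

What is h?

First differences -6, -2, 2; second difference 4 = 2a, so a = 2.
Expanding, the t-coefficient is −2ah = -4h; matching it to the data gives h = 1, and then k = 7.
So f(t) = 2(t − 1)² + 7.
Hence h = 1.

1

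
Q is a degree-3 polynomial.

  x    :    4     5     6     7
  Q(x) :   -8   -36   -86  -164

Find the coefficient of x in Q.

-3

Write Q(x) = ax³ + bx² + cx + d; the 4 given values yield a linear system in the 4 coefficients.
Solving, Q(x) = -x³ + 4x² - 3x + 4.
The coefficient of x is -3.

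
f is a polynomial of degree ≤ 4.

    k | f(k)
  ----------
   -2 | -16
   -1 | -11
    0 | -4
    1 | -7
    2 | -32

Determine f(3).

-91

First differences: 5, 7, -3, -25. Second differences: 2, -10, -22. Third differences: -12, -12.
Level-3 differences are constant, so f has degree 3.
Fitting a degree-3 polynomial gives f(k) = -2k³ - 5k² + 4k - 4.
Then f(3) = -91.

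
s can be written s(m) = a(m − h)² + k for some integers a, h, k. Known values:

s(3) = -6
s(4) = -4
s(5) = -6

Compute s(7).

-22

First differences 2, -2; second difference -4 = 2a, so a = -2.
Expanding, the m-coefficient is −2ah = 4h; matching it to the data gives h = 4, and then k = -4.
So s(m) = -2(m − 4)² − 4.
s(7) = -2·3² − 4 = -22.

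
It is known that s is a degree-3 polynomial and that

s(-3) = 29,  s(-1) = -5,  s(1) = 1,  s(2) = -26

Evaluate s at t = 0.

2

Write s(t) = at³ + bt² + ct + d; the 4 given values yield a linear system in the 4 coefficients.
Solving, s(t) = -3t³ - 4t² + 6t + 2.
Then s(0) = 2.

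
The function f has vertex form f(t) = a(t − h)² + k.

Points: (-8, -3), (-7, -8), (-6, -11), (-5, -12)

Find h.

First differences -5, -3, -1; second difference 2 = 2a, so a = 1.
Expanding, the t-coefficient is −2ah = -2h; matching it to the data gives h = -5, and then k = -12.
So f(t) = 1(t + 5)² − 12.
Hence h = -5.

-5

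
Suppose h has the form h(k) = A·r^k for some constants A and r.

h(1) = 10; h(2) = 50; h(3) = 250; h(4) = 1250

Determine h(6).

Consecutive ratio: 50/10 = 5, and 250/50 = 5, so r = 5.
Then A·5^1 = 10 gives A = 2, and h(k) = 2·5^k.
h(6) = 2·5^6 = 31250.

31250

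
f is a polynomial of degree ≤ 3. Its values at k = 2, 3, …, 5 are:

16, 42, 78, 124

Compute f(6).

First differences: 26, 36, 46. Second differences: 10, 10.
Level-2 differences are constant, so f has degree 2.
Fitting a degree-2 polynomial gives f(k) = 5k² + k - 6.
Then f(6) = 180.

180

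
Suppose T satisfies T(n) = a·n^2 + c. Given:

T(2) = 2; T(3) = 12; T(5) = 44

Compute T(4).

From T(2) = 2 and T(3) = 12: 4a + c = 2 and 9a + c = 12.
Subtracting: 5a = 10, so a = 2; then c = 2 − 2·4 = -6.
So T(n) = 2n² − 6, and T(4) = 26.

26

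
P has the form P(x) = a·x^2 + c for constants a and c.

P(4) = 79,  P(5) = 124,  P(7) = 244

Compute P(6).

179

From P(4) = 79 and P(5) = 124: 16a + c = 79 and 25a + c = 124.
Subtracting: 9a = 45, so a = 5; then c = 79 − 5·16 = -1.
So P(x) = 5x² − 1, and P(6) = 179.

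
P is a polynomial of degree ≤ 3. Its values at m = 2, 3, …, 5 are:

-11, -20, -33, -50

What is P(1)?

Write P(m) = am³ + bm² + cm + d; the 4 given values yield a linear system in the 4 coefficients.
Solving, the leading coefficient vanishes, and P(m) = -2m² + m - 5.
Then P(1) = -6.

-6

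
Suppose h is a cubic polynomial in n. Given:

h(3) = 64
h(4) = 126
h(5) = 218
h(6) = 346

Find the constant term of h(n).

-2

Write h(n) = an³ + bn² + cn + d; the 4 given values yield a linear system in the 4 coefficients.
Solving, h(n) = n³ + 3n² + 4n - 2.
The constant term is h(0) = -2.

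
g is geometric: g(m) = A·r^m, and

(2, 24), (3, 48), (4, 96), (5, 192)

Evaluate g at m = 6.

384

Consecutive ratio: 48/24 = 2, and 96/48 = 2, so r = 2.
Then A·2^2 = 24 gives A = 6, and g(m) = 6·2^m.
g(6) = 6·2^6 = 384.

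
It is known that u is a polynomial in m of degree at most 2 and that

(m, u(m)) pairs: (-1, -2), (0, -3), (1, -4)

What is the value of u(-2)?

-1

Write u(m) = am² + bm + c; the 3 given values yield a linear system in the 3 coefficients.
Solving, the leading coefficient vanishes, and u(m) = -m - 3.
Then u(-2) = -1.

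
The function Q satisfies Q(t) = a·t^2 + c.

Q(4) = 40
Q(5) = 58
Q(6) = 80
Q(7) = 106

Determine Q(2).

From Q(4) = 40 and Q(5) = 58: 16a + c = 40 and 25a + c = 58.
Subtracting: 9a = 18, so a = 2; then c = 40 − 2·16 = 8.
So Q(t) = 2t² + 8, and Q(2) = 16.

16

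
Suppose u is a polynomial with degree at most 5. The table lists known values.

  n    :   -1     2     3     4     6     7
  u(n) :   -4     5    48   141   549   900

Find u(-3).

Write u(n) = an^5 + bn^4 + cn³ + dn² + en + p; the 6 given values yield a linear system in the 6 coefficients.
Solving, the top 2 coefficients vanish, and u(n) = 3n³ - 2n² - 4n - 3.
Then u(-3) = -90.

-90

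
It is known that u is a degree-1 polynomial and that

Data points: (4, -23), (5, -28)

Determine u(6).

Write u(k) = ak + b; the 2 given values yield a linear system in the 2 coefficients.
Solving, u(k) = -5k - 3.
Then u(6) = -33.

-33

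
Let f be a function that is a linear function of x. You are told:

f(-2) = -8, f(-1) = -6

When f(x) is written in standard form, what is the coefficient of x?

Write f(x) = ax + b; the 2 given values yield a linear system in the 2 coefficients.
Solving, f(x) = 2x - 4.
The coefficient of x is 2.

2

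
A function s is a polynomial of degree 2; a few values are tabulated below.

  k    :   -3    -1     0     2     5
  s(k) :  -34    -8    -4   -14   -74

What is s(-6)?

-118

Write s(k) = ak² + bk + c; the 5 given values yield a linear system in the 3 coefficients.
Solving, s(k) = -3k² + k - 4.
Then s(-6) = -118.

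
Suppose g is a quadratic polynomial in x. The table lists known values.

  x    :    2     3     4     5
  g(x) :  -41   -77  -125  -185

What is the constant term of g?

Write g(x) = ax² + bx + c; the 4 given values yield a linear system in the 3 coefficients.
Solving, g(x) = -6x² - 6x - 5.
The constant term is g(0) = -5.

-5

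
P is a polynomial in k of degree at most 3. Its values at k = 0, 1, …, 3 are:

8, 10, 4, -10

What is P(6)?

First differences: 2, -6, -14. Second differences: -8, -8.
Level-2 differences are constant, so P has degree 2.
Fitting a degree-2 polynomial gives P(k) = -4k² + 6k + 8.
Then P(6) = -100.

-100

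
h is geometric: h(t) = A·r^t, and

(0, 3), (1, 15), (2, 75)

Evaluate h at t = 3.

Consecutive ratio: 15/3 = 5, and 75/15 = 5, so r = 5.
Then A·5^0 = 3 gives A = 3, and h(t) = 3·5^t.
h(3) = 3·5^3 = 375.

375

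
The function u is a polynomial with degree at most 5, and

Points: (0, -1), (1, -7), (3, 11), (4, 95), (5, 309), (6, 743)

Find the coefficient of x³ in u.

-3

Write u(x) = ax^5 + bx^4 + cx³ + dx² + ex + p; the 6 given values yield a linear system in the 6 coefficients.
Solving, the leading coefficient vanishes, and u(x) = x^4 - 3x³ + 4x² - 8x - 1.
The coefficient of x³ is -3.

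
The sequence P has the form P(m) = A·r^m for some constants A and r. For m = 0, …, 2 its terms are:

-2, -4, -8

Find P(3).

Consecutive ratio: -4/(-2) = 2, and -8/(-4) = 2, so r = 2.
Then A·2^0 = -2 gives A = -2, and P(m) = -2·2^m.
P(3) = -2·2^3 = -16.

-16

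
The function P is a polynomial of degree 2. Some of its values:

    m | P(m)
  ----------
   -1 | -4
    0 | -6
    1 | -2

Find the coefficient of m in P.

Write P(m) = am² + bm + c; the 3 given values yield a linear system in the 3 coefficients.
Solving, P(m) = 3m² + m - 6.
The coefficient of m is 1.

1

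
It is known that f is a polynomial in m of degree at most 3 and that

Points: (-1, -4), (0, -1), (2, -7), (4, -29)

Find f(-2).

-11

Write f(m) = am³ + bm² + cm + d; the 4 given values yield a linear system in the 4 coefficients.
Solving, the leading coefficient vanishes, and f(m) = -2m² + m - 1.
Then f(-2) = -11.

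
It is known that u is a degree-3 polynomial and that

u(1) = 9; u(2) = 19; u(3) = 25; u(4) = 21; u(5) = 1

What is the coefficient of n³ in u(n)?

Write u(n) = an³ + bn² + cn + d; the 5 given values yield a linear system in the 4 coefficients.
Solving, u(n) = -n³ + 4n² + 5n + 1.
The coefficient of n³ is -1.

-1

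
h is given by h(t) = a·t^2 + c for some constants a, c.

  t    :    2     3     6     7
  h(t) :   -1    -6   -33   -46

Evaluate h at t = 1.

From h(2) = -1 and h(3) = -6: 4a + c = -1 and 9a + c = -6.
Subtracting: 5a = -5, so a = -1; then c = -1 − (-1)·4 = 3.
So h(t) = -1t² + 3, and h(1) = 2.

2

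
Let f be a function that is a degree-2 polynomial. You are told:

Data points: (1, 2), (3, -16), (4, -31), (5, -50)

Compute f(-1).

4

Write f(t) = at² + bt + c; the 4 given values yield a linear system in the 3 coefficients.
Solving, f(t) = -2t² - t + 5.
Then f(-1) = 4.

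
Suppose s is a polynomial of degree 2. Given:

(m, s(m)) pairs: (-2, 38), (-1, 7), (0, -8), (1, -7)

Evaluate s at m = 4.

First differences: -31, -15, 1. Second differences: 16, 16.
Level-2 differences are constant, so s has degree 2.
Fitting a degree-2 polynomial gives s(m) = 8m² - 7m - 8.
Then s(4) = 92.

92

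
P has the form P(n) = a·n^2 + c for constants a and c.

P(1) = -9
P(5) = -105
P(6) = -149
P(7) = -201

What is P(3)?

-41

From P(1) = -9 and P(5) = -105: 1a + c = -9 and 25a + c = -105.
Subtracting: 24a = -96, so a = -4; then c = -9 − (-4)·1 = -5.
So P(n) = -4n² − 5, and P(3) = -41.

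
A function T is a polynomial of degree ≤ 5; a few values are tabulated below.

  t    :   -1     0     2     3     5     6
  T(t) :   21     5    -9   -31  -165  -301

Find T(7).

-499

Write T(t) = at^5 + bt^4 + ct³ + dt² + et + p; the 6 given values yield a linear system in the 6 coefficients.
Solving, the top 2 coefficients vanish, and T(t) = -2t³ + 5t² - 9t + 5.
Then T(7) = -499.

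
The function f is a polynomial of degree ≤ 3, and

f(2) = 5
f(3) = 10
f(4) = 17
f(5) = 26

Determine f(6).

First differences: 5, 7, 9. Second differences: 2, 2.
Level-2 differences are constant, so f has degree 2.
Fitting a degree-2 polynomial gives f(t) = t² + 1.
Then f(6) = 37.

37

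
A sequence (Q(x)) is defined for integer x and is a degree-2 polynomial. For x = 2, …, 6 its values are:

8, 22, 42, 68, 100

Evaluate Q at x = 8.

First differences: 14, 20, 26, 32. Second differences: 6, 6, 6.
Level-2 differences are constant, so Q has degree 2.
Fitting a degree-2 polynomial gives Q(x) = 3x² - x - 2.
Then Q(8) = 182.

182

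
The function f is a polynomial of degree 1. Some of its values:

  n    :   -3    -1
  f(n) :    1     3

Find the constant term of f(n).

4

Write f(n) = an + b; the 2 given values yield a linear system in the 2 coefficients.
Solving, f(n) = n + 4.
The constant term is f(0) = 4.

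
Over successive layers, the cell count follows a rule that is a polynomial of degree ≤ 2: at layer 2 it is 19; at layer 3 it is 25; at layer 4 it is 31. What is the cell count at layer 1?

Write the value at k as f(k).
Write f(k) = ak² + bk + c; the 3 given values yield a linear system in the 3 coefficients.
Solving, the leading coefficient vanishes, and f(k) = 6k + 7.
Then f(1) = 13.

13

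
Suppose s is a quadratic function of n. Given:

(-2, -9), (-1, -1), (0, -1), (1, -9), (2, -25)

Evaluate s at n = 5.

First differences: 8, 0, -8, -16. Second differences: -8, -8, -8.
Level-2 differences are constant, so s has degree 2.
Fitting a degree-2 polynomial gives s(n) = -4n² - 4n - 1.
Then s(5) = -121.

-121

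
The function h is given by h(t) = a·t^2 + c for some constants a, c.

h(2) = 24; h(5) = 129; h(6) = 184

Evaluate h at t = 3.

49

From h(2) = 24 and h(5) = 129: 4a + c = 24 and 25a + c = 129.
Subtracting: 21a = 105, so a = 5; then c = 24 − 5·4 = 4.
So h(t) = 5t² + 4, and h(3) = 49.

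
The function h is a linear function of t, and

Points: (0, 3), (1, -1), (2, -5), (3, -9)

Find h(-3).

Write h(t) = at + b; the 4 given values yield a linear system in the 2 coefficients.
Solving, h(t) = -4t + 3.
Then h(-3) = 15.

15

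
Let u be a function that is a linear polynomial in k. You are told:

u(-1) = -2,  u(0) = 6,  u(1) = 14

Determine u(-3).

-18

Write u(k) = ak + b; the 3 given values yield a linear system in the 2 coefficients.
Solving, u(k) = 8k + 6.
Then u(-3) = -18.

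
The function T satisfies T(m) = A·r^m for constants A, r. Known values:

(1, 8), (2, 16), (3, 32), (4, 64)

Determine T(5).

128

Consecutive ratio: 16/8 = 2, and 32/16 = 2, so r = 2.
Then A·2^1 = 8 gives A = 4, and T(m) = 4·2^m.
T(5) = 4·2^5 = 128.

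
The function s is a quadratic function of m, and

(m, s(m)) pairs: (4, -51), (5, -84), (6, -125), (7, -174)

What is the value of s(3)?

-26

First differences: -33, -41, -49. Second differences: -8, -8.
Level-2 differences are constant, so s has degree 2.
Fitting a degree-2 polynomial gives s(m) = -4m² + 3m + 1.
Then s(3) = -26.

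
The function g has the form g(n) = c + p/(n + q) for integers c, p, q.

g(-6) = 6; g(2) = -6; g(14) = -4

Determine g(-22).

-2

(g(n) − c)(n + q) = p for each data point; the three points give a linear system in c and q, then p follows.
Solving: c = -3, q = 4, p = -18, so g(n) = -3 − 18/(n + 4).
Then g(-22) = -3 − 18/(-18) = -2.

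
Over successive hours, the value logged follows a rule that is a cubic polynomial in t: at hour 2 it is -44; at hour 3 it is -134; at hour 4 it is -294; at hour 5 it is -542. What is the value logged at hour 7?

-1374

Write the value at t as Q(t).
Write Q(t) = at³ + bt² + ct + d; the 4 given values yield a linear system in the 4 coefficients.
Solving, Q(t) = -3t³ - 8t² + 7t - 2.
Then Q(7) = -1374.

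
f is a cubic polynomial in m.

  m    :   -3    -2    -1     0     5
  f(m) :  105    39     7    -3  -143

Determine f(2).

Write f(m) = am³ + bm² + cm + d; the 5 given values yield a linear system in the 4 coefficients.
Solving, f(m) = -2m³ + 5m² - 3m - 3.
Then f(2) = -5.

-5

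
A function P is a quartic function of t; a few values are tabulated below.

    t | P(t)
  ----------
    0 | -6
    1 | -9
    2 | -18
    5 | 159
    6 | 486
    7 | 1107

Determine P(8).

Write P(t) = at^4 + bt³ + ct² + dt + e; the 6 given values yield a linear system in the 5 coefficients.
Solving, P(t) = t^4 - 4t³ + 2t² - 2t - 6.
Then P(8) = 2154.

2154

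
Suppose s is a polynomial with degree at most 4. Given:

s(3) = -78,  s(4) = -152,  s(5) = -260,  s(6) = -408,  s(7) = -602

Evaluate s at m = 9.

First differences: -74, -108, -148, -194. Second differences: -34, -40, -46. Third differences: -6, -6.
Level-3 differences are constant, so s has degree 3.
Fitting a degree-3 polynomial gives s(m) = -m³ - 5m² - 2m.
Then s(9) = -1152.

-1152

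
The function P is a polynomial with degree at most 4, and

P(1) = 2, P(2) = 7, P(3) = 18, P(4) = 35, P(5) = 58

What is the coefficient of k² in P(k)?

3

First differences: 5, 11, 17, 23. Second differences: 6, 6, 6.
Level-2 differences are constant, so P has degree 2.
Fitting a degree-2 polynomial gives P(k) = 3k² - 4k + 3.
The coefficient of k² is 3.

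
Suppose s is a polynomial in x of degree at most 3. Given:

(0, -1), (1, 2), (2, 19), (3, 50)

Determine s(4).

95

Write s(x) = ax³ + bx² + cx + d; the 4 given values yield a linear system in the 4 coefficients.
Solving, the leading coefficient vanishes, and s(x) = 7x² - 4x - 1.
Then s(4) = 95.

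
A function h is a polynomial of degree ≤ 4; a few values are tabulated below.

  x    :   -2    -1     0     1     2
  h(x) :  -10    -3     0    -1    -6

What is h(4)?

-28

First differences: 7, 3, -1, -5. Second differences: -4, -4, -4.
Level-2 differences are constant, so h has degree 2.
Fitting a degree-2 polynomial gives h(x) = -2x² + x.
Then h(4) = -28.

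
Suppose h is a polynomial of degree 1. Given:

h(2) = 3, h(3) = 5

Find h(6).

11

Write h(x) = ax + b; the 2 given values yield a linear system in the 2 coefficients.
Solving, h(x) = 2x - 1.
Then h(6) = 11.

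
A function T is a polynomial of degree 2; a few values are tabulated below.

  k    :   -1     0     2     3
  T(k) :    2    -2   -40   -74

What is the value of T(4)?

Write T(k) = ak² + bk + c; the 4 given values yield a linear system in the 3 coefficients.
Solving, T(k) = -5k² - 9k - 2.
Then T(4) = -118.

-118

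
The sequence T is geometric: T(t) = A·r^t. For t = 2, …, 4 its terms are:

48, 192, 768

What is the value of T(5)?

Consecutive ratio: 192/48 = 4, and 768/192 = 4, so r = 4.
Then A·4^2 = 48 gives A = 3, and T(t) = 3·4^t.
T(5) = 3·4^5 = 3072.

3072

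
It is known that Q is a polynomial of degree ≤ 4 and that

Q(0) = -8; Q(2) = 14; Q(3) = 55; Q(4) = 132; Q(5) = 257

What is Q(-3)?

-71

Write Q(t) = at^4 + bt³ + ct² + dt + e; the 5 given values yield a linear system in the 5 coefficients.
Solving, the leading coefficient vanishes, and Q(t) = 2t³ + 3t - 8.
Then Q(-3) = -71.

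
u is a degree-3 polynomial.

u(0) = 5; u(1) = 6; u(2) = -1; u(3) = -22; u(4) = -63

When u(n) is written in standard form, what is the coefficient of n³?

First differences: 1, -7, -21, -41. Second differences: -8, -14, -20. Third differences: -6, -6.
Level-3 differences are constant, so u has degree 3.
Fitting a degree-3 polynomial gives u(n) = -n³ - n² + 3n + 5.
The coefficient of n³ is -1.

-1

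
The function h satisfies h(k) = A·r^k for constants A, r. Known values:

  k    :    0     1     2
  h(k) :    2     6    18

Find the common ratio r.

3

Consecutive ratio: 6/2 = 3, and 18/6 = 3, so r = 3.
Then A·3^0 = 2 gives A = 2, and h(k) = 2·3^k.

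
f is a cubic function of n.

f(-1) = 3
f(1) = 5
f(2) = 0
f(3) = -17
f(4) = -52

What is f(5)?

Write f(n) = an³ + bn² + cn + d; the 5 given values yield a linear system in the 4 coefficients.
Solving, f(n) = -n³ + 2n + 4.
Then f(5) = -111.

-111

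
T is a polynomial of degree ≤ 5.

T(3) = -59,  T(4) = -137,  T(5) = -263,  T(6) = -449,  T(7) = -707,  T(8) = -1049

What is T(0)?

First differences: -78, -126, -186, -258, -342. Second differences: -48, -60, -72, -84. Third differences: -12, -12, -12.
Level-3 differences are constant, so T has degree 3.
Fitting a degree-3 polynomial gives T(t) = -2t³ - 4t + 7.
The constant term is T(0) = 7.

7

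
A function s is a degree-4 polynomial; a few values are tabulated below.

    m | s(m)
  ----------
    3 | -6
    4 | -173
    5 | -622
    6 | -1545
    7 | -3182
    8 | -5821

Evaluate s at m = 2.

First differences: -167, -449, -923, -1637, -2639. Second differences: -282, -474, -714, -1002. Third differences: -192, -240, -288. Fourth differences: -48, -48.
Level-4 differences are constant, so s has degree 4.
Fitting a degree-4 polynomial gives s(m) = -2m^4 + 4m³ + 5m² + 3.
Then s(2) = 23.

23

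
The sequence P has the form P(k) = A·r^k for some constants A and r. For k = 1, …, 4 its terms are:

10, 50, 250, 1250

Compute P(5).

Consecutive ratio: 50/10 = 5, and 250/50 = 5, so r = 5.
Then A·5^1 = 10 gives A = 2, and P(k) = 2·5^k.
P(5) = 2·5^5 = 6250.

6250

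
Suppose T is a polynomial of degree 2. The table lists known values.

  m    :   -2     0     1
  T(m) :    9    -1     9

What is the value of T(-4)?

59

Write T(m) = am² + bm + c; the 3 given values yield a linear system in the 3 coefficients.
Solving, T(m) = 5m² + 5m - 1.
Then T(-4) = 59.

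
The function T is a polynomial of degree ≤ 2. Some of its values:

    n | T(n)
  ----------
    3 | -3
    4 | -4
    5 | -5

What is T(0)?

0

First differences: -1, -1.
Level-1 differences are constant, so T has degree 1.
Fitting a degree-1 polynomial gives T(n) = -n.
The constant term is T(0) = 0.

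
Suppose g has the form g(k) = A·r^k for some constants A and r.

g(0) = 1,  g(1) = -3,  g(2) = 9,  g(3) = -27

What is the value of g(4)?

Consecutive ratio: -3/1 = -3, and 9/(-3) = -3, so r = -3.
Then A·(-3)^0 = 1 gives A = 1, and g(k) = 1·(-3)^k.
g(4) = 1·(-3)^4 = 81.

81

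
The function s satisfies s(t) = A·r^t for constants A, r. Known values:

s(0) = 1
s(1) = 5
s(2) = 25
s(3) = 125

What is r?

5

Consecutive ratio: 5/1 = 5, and 25/5 = 5, so r = 5.
Then A·5^0 = 1 gives A = 1, and s(t) = 1·5^t.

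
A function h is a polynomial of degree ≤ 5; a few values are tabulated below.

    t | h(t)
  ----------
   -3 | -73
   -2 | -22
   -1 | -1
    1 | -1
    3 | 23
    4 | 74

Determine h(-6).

Write h(t) = at^5 + bt^4 + ct³ + dt² + et + p; the 6 given values yield a linear system in the 6 coefficients.
Solving, the top 2 coefficients vanish, and h(t) = 2t³ - 3t² - 2t + 2.
Then h(-6) = -526.

-526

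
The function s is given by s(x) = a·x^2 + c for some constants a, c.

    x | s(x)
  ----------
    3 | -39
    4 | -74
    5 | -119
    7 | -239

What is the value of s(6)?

-174

From s(3) = -39 and s(4) = -74: 9a + c = -39 and 16a + c = -74.
Subtracting: 7a = -35, so a = -5; then c = -39 − (-5)·9 = 6.
So s(x) = -5x² + 6, and s(6) = -174.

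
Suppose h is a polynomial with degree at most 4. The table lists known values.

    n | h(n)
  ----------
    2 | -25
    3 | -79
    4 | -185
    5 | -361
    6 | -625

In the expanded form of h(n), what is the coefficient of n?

First differences: -54, -106, -176, -264. Second differences: -52, -70, -88. Third differences: -18, -18.
Level-3 differences are constant, so h has degree 3.
Fitting a degree-3 polynomial gives h(n) = -3n³ + n² - 2n - 1.
The coefficient of n is -2.

-2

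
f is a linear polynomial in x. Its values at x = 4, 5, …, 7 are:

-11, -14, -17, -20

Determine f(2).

First differences: -3, -3, -3.
Level-1 differences are constant, so f has degree 1.
Fitting a degree-1 polynomial gives f(x) = -3x + 1.
Then f(2) = -5.

-5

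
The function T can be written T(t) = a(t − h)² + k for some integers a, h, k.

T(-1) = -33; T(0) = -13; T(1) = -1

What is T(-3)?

First differences 20, 12; second difference -8 = 2a, so a = -4.
Expanding, the t-coefficient is −2ah = 8h; matching it to the data gives h = 2, and then k = 3.
So T(t) = -4(t − 2)² + 3.
T(-3) = -4·(-5)² + 3 = -97.

-97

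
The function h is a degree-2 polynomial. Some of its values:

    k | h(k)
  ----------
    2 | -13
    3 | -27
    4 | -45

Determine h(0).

3

Write h(k) = ak² + bk + c; the 3 given values yield a linear system in the 3 coefficients.
Solving, h(k) = -2k² - 4k + 3.
Then h(0) = 3.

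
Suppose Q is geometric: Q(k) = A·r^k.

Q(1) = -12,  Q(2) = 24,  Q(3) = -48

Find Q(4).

96

Consecutive ratio: 24/(-12) = -2, and -48/24 = -2, so r = -2.
Then A·(-2)^1 = -12 gives A = 6, and Q(k) = 6·(-2)^k.
Q(4) = 6·(-2)^4 = 96.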